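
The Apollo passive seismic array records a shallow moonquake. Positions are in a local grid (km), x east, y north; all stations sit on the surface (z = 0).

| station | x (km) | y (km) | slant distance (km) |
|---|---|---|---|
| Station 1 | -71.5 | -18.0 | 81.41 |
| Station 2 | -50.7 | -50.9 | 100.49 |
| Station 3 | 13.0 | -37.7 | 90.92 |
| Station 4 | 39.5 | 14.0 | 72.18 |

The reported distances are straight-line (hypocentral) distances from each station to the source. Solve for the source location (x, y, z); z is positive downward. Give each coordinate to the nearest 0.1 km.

Each station gives a sphere (x−x_i)² + (y−y_i)² + z² = d_i² (stations at z=0).
Subtracting the Station 1 sphere from Station 2 and Station 3: z² cancels, leaving linear equations in x and y:
41.6 x − 65.8 y = -3745.60
169.0 x − 39.4 y = -5484.82
Solving: x ≈ -22.500, y ≈ 42.699 km (keep extra digits for the depth step; rounded: -22.5, 42.7).
Then from the Station 1 sphere: z² = 81.41² − (x + 71.5)² − (y + 18.0)² with x = -22.500, y = 42.699, so z ≈ 23.286 ≈ 23.3 km.

x ≈ -22.5 km, y ≈ 42.7 km, depth ≈ 23.3 km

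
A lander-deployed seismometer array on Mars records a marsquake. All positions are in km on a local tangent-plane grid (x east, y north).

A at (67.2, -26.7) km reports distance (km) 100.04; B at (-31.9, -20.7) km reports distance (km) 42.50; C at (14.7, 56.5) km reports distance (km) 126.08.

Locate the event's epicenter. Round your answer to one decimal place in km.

x ≈ -26.1 km, y ≈ -62.8 km

Circle about each station: (x − 67.2)² + (y + 26.7)² = 100.04²; (x + 31.9)² + (y + 20.7)² = 42.50²; (x − 14.7)² + (y − 56.5)² = 126.08².
Subtracting the A equation from the B and C equations removes the quadratic terms:
-198.2 x + 12.0 y = 4419.12
-105.0 x + 166.4 y = -7708.55
Solving the 2×2 system: x ≈ -26.1, y ≈ -62.8 km.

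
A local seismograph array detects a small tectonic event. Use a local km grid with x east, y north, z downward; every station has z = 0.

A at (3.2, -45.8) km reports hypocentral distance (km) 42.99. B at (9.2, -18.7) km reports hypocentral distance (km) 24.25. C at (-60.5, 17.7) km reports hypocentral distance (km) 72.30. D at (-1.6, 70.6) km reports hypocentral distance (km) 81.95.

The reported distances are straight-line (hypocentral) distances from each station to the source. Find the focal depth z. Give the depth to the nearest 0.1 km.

depth ≈ 21.2 km

Each station gives a sphere (x−x_i)² + (y−y_i)² + z² = d_i² (stations at z=0).
Subtracting the A sphere from B and C: z² cancels, leaving linear equations in x and y:
12.0 x + 54.2 y = -413.47
-127.4 x + 127.0 y = -1513.49
Solving: x ≈ 3.502, y ≈ -8.404 km (keep extra digits for the depth step; rounded: 3.5, -8.4).
Then from the A sphere: z² = 42.99² − (x − 3.2)² − (y + 45.8)² with x = 3.502, y = -8.404, so z ≈ 21.203 ≈ 21.2 km.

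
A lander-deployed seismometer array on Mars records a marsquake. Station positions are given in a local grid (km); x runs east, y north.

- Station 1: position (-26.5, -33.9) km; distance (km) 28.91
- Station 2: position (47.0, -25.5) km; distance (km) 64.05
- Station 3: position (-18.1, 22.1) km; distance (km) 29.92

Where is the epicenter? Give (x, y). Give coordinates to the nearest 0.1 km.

Circle about each station: (x + 26.5)² + (y + 33.9)² = 28.91²; (x − 47.0)² + (y + 25.5)² = 64.05²; (x + 18.1)² + (y − 22.1)² = 29.92².
Subtracting pairs of circle equations eliminates x²+y² and gives linear equations (the radical axes):
147.0 x + 16.8 y = -2258.82
16.8 x + 112.0 y = -1094.86
Solving the 2×2 system: x ≈ -14.5, y ≈ -7.6 km.

x ≈ -14.5 km, y ≈ -7.6 km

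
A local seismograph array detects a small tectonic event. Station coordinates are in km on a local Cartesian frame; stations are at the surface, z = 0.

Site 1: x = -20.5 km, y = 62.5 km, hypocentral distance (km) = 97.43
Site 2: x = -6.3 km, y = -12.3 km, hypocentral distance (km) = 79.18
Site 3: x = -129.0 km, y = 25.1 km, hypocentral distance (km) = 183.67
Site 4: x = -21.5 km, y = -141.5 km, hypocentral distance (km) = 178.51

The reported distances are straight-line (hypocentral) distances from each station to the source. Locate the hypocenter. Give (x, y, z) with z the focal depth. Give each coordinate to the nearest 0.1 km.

(46.9, 15.0, 51.9)

Each station gives a sphere (x−x_i)² + (y−y_i)² + z² = d_i² (stations at z=0).
Subtracting the Site 1 sphere from Site 2 and Site 3: z² cancels, leaving linear equations in x and y:
28.4 x − 149.6 y = -912.39
-217.0 x − 74.8 y = -11297.55
Solving: x ≈ 46.892, y ≈ 15.001 km (keep extra digits for the depth step; rounded: 46.9, 15.0).
Then from the Site 1 sphere: z² = 97.43² − (x + 20.5)² − (y − 62.5)² with x = 46.892, y = 15.001, so z ≈ 51.911 ≈ 51.9 km.
Check against Site 4 (with the unrounded solution): distance 178.51 ≈ 178.51 km. ✓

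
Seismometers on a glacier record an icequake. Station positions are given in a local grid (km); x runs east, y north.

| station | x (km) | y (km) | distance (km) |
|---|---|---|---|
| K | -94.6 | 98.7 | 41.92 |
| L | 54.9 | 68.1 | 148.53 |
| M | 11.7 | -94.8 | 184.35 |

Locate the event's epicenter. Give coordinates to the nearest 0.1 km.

Circle about each station: (x + 94.6)² + (y − 98.7)² = 41.92²; (x − 54.9)² + (y − 68.1)² = 148.53²; (x − 11.7)² + (y + 94.8)² = 184.35².
Subtracting pairs of circle equations eliminates x²+y² and gives linear equations (the radical axes):
299.0 x − 61.2 y = -31343.10
212.6 x − 387.0 y = -41794.56
Solving the 2×2 system: x ≈ -93.2, y ≈ 56.8 km.

-93.2 km east, 56.8 km north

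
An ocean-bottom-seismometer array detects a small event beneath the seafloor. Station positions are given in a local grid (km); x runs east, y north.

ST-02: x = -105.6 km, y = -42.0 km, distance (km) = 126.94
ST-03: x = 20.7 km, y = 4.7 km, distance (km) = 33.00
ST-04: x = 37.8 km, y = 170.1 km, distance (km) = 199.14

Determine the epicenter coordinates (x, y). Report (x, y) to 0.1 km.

Circle about each station: (x + 105.6)² + (y + 42.0)² = 126.94²; (x − 20.7)² + (y − 4.7)² = 33.00²; (x − 37.8)² + (y − 170.1)² = 199.14².
Subtracting the ST-02 equation from the ST-03 and ST-04 equations removes the quadratic terms:
252.6 x + 93.4 y = 2559.98
286.8 x + 424.2 y = -6095.49
Solving the 2×2 system: x ≈ 20.6, y ≈ -28.3 km.

(20.6, -28.3)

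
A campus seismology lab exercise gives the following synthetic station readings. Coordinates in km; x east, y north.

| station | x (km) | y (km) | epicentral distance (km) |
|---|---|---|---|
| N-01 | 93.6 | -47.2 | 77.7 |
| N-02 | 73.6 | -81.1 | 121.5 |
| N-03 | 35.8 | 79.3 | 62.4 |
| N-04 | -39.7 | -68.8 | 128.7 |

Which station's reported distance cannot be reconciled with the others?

Solve using three stations at a time. Using N-01, N-03, N-04 (subtract circle equations pairwise → linear system) gives (x, y) ≈ (53.9, 19.6).
Distances from that point to each station vs reported:
  N-01: calculated 77.7 vs reported 77.7 → residual 0.0 km
  N-02: calculated 102.6 vs reported 121.5 → residual 18.9 km
  N-03: calculated 62.4 vs reported 62.4 → residual 0.0 km
  N-04: calculated 128.7 vs reported 128.7 → residual 0.0 km
N-01, N-03, N-04 are mutually consistent (residuals ≈ 0); N-02 is off by 18.9 km.

N-02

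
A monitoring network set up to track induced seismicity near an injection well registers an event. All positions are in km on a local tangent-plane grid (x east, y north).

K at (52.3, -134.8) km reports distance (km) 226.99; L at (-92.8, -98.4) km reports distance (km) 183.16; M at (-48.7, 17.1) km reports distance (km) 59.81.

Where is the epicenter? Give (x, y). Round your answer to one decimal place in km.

(-34.1, 75.1)

Circle about each station: (x − 52.3)² + (y + 134.8)² = 226.99²; (x + 92.8)² + (y + 98.4)² = 183.16²; (x + 48.7)² + (y − 17.1)² = 59.81².
Subtracting the K equation from the L and M equations removes the quadratic terms:
-290.2 x + 72.8 y = 15364.94
-202.0 x + 303.8 y = 29704.99
Solving the 2×2 system: x ≈ -34.1, y ≈ 75.1 km.
Check against K (with the unrounded x, y): √((x − 52.3)²+(y + 134.8)²) = 226.99 ≈ 226.99 km. ✓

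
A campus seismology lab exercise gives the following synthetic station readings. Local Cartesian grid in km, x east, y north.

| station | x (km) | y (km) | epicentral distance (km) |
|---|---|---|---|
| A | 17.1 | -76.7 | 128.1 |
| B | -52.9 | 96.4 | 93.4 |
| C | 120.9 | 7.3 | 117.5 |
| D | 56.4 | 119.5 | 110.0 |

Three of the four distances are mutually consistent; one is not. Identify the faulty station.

A

Solve using three stations at a time. Using B, C, D (subtract circle equations pairwise → linear system) gives (x, y) ≈ (4.4, 22.5).
Distances from that point to each station vs reported:
  A: calculated 100.1 vs reported 128.1 → residual 28.0 km
  B: calculated 93.4 vs reported 93.4 → residual 0.0 km
  C: calculated 117.5 vs reported 117.5 → residual 0.0 km
  D: calculated 110.0 vs reported 110.0 → residual 0.0 km
B, C, D are mutually consistent (residuals ≈ 0); A is off by 28.0 km.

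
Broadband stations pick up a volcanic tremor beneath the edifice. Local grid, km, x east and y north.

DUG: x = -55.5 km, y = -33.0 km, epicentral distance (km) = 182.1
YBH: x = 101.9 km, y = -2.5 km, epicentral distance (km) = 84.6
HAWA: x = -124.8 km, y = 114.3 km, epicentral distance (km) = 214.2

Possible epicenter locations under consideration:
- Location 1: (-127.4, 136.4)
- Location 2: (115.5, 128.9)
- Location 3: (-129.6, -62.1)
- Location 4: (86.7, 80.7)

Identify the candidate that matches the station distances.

Location 4

For each candidate, compare |candidate − station| to the reported distance:
Location 1: residuals DUG 1.9, YBH 183.5, HAWA 191.9 → max 191.9 km
Location 2: residuals DUG 53.4, YBH 47.5, HAWA 26.5 → max 53.4 km
Location 3: residuals DUG 102.5, YBH 154.4, HAWA 37.7 → max 154.4 km
Location 4: residuals DUG 0.0, YBH 0.0, HAWA 0.0 → max 0.0 km
Only Location 4 has all residuals ≈ 0.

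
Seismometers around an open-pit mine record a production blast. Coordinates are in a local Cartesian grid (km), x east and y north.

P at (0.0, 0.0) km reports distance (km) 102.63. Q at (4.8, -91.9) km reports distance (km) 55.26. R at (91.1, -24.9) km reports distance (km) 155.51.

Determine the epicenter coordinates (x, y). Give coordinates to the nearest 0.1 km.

(-50.4, -89.4)

Circle about each station: x² + y² = 102.63²; (x − 4.8)² + (y + 91.9)² = 55.26²; (x − 91.1)² + (y + 24.9)² = 155.51².
Subtracting the P equation from the Q and R equations removes the quadratic terms:
9.6 x − 183.8 y = 15947.90
182.2 x − 49.8 y = -4731.22
Solving the 2×2 system: x ≈ -50.4, y ≈ -89.4 km.
Check against P (with the unrounded x, y): √(x²+y²) = 102.63 ≈ 102.63 km. ✓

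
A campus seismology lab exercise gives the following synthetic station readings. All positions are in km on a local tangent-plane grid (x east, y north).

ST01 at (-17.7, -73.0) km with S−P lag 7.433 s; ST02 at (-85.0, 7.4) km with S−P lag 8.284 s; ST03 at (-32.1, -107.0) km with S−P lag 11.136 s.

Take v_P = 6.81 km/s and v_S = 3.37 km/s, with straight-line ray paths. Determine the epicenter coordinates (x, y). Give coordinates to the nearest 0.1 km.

Distance from S−P lag: d = Δt · v_P v_S / (v_P − v_S) = Δt · (6.81·3.37)/(6.81−3.37) ≈ 6.6714·Δt.
So d_ST01 = 49.59, d_ST02 = 55.27, d_ST03 = 74.29 km.
Circle about each station: (x + 17.7)² + (y + 73.0)² = 49.59²; (x + 85.0)² + (y − 7.4)² = 55.27²; (x + 32.1)² + (y + 107.0)² = 74.29².
Subtracting pairs of circle equations eliminates x²+y² and gives linear equations (the radical axes):
-134.6 x + 160.8 y = 1041.87
-28.8 x − 68.0 y = 3777.28
Solving the 2×2 system: x ≈ -49.2, y ≈ -34.7 km.

(-49.2, -34.7)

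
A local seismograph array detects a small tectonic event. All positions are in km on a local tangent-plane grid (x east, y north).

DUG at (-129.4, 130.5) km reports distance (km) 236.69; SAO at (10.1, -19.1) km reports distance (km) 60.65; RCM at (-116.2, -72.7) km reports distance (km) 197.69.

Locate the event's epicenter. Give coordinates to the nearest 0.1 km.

Circle about each station: (x + 129.4)² + (y − 130.5)² = 236.69²; (x − 10.1)² + (y + 19.1)² = 60.65²; (x + 116.2)² + (y + 72.7)² = 197.69².
Subtracting the DUG equation from the SAO and RCM equations removes the quadratic terms:
279.0 x − 299.2 y = 19035.94
26.4 x − 406.4 y = 1953.94
Solving the 2×2 system: x ≈ 67.8, y ≈ -0.4 km.

(67.8, -0.4)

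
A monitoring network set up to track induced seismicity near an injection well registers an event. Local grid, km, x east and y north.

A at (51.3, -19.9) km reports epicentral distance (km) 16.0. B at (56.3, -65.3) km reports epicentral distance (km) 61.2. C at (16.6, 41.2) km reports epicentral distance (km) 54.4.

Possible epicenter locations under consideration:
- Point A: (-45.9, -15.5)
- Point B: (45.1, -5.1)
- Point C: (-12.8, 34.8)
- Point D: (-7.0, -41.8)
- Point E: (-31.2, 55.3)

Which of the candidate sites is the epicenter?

Point B

For each candidate, compare |candidate − station| to the reported distance:
Point A: residuals A 81.3, B 52.5, C 30.0 → max 81.3 km
Point B: residuals A 0.0, B 0.0, C 0.0 → max 0.0 km
Point C: residuals A 68.3, B 60.4, C 24.3 → max 68.3 km
Point D: residuals A 46.3, B 6.3, C 31.9 → max 46.3 km
Point E: residuals A 95.6, B 87.8, C 4.6 → max 95.6 km
Only Point B has all residuals ≈ 0.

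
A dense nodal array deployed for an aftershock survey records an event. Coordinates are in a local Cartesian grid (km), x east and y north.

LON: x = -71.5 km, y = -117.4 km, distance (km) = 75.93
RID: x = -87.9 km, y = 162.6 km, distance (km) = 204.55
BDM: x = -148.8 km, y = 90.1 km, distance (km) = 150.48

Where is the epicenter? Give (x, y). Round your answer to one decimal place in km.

Circle about each station: (x + 71.5)² + (y + 117.4)² = 75.93²; (x + 87.9)² + (y − 162.6)² = 204.55²; (x + 148.8)² + (y − 90.1)² = 150.48².
Subtracting the LON equation from the RID and BDM equations removes the quadratic terms:
-32.8 x + 560.0 y = -20805.18
-154.6 x + 415.0 y = -5514.43
Solving the 2×2 system: x ≈ -76.0, y ≈ -41.6 km.

(-76.0, -41.6)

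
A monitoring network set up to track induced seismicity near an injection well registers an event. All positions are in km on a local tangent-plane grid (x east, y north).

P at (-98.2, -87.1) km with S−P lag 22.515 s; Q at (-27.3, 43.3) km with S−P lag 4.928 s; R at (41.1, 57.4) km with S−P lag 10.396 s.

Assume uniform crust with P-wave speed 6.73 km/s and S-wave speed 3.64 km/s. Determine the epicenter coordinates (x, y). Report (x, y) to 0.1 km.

(-37.9, 80.9)

Distance from S−P lag: d = Δt · v_P v_S / (v_P − v_S) = Δt · (6.73·3.64)/(6.73−3.64) ≈ 7.9279·Δt.
So d_P = 178.50, d_Q = 39.07, d_R = 82.42 km.
Circle about each station: (x + 98.2)² + (y + 87.1)² = 178.50²; (x + 27.3)² + (y − 43.3)² = 39.07²; (x − 41.1)² + (y − 57.4)² = 82.42².
Subtracting the P equation from the Q and R equations removes the quadratic terms:
141.8 x + 260.8 y = 15726.32
278.6 x + 289.0 y = 12823.51
Solving the 2×2 system: x ≈ -37.9, y ≈ 80.9 km.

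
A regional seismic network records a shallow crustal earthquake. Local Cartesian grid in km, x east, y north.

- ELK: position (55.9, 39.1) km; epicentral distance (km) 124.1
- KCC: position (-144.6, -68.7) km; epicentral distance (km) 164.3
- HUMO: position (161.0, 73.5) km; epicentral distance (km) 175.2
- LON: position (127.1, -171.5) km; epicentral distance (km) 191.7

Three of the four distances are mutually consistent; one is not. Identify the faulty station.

ELK

Solve using three stations at a time. Using KCC, HUMO, LON (subtract circle equations pairwise → linear system) gives (x, y) ≈ (11.8, -18.3).
Distances from that point to each station vs reported:
  ELK: calculated 72.4 vs reported 124.1 → residual 51.7 km
  KCC: calculated 164.3 vs reported 164.3 → residual 0.0 km
  HUMO: calculated 175.2 vs reported 175.2 → residual 0.0 km
  LON: calculated 191.7 vs reported 191.7 → residual 0.0 km
KCC, HUMO, LON are mutually consistent (residuals ≈ 0); ELK is off by 51.7 km.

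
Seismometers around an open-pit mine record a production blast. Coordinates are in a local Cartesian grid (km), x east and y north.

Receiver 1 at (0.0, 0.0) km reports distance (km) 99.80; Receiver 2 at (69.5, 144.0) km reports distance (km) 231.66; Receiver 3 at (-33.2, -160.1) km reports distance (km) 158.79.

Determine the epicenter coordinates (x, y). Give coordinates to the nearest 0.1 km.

(-98.6, -15.4)

Circle about each station: x² + y² = 99.80²; (x − 69.5)² + (y − 144.0)² = 231.66²; (x + 33.2)² + (y + 160.1)² = 158.79².
Subtracting the Receiver 1 equation from the Receiver 2 and Receiver 3 equations removes the quadratic terms:
139.0 x + 288.0 y = -18140.07
-66.4 x − 320.2 y = 11480.03
Solving the 2×2 system: x ≈ -98.6, y ≈ -15.4 km.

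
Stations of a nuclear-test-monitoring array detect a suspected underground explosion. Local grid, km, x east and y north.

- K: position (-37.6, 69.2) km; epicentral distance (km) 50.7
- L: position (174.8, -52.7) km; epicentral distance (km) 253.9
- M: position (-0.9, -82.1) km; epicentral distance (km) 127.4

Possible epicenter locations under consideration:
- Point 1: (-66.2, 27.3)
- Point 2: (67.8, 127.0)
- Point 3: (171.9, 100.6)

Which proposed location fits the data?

For each candidate, compare |candidate − station| to the reported distance:
Point 1: residuals K 0.0, L 0.0, M 0.0 → max 0.0 km
Point 2: residuals K 69.5, L 44.8, M 92.7 → max 92.7 km
Point 3: residuals K 161.1, L 100.6, M 124.1 → max 161.1 km
Only Point 1 has all residuals ≈ 0.

Point 1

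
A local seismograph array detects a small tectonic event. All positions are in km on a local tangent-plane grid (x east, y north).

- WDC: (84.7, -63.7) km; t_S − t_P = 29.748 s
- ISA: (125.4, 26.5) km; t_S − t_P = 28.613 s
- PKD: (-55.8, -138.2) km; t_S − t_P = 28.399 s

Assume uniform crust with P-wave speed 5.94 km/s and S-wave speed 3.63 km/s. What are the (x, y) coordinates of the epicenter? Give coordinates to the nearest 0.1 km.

Distance from S−P lag: d = Δt · v_P v_S / (v_P − v_S) = Δt · (5.94·3.63)/(5.94−3.63) ≈ 9.3343·Δt.
So d_WDC = 277.68, d_ISA = 267.08, d_PKD = 265.08 km.
Circle about each station: (x − 84.7)² + (y + 63.7)² = 277.68²; (x − 125.4)² + (y − 26.5)² = 267.08²; (x + 55.8)² + (y + 138.2)² = 265.08².
Subtracting the WDC equation from the ISA and PKD equations removes the quadratic terms:
81.4 x + 180.4 y = 10970.09
-281.0 x − 149.0 y = 17819.88
Solving the 2×2 system: x ≈ -125.7, y ≈ 117.5 km.
Check against WDC (with the unrounded x, y): √((x − 84.7)²+(y + 63.7)²) = 277.74 ≈ 277.68 km. ✓

-125.7 km east, 117.5 km north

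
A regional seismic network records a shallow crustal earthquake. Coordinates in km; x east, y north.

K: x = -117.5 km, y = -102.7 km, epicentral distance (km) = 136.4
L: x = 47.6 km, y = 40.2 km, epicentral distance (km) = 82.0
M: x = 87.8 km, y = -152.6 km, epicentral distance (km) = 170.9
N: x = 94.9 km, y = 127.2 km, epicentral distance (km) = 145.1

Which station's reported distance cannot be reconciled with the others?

N

Solve using three stations at a time. Using K, L, M (subtract circle equations pairwise → linear system) gives (x, y) ≈ (-13.2, -14.8).
Distances from that point to each station vs reported:
  K: calculated 136.4 vs reported 136.4 → residual 0.0 km
  L: calculated 82.0 vs reported 82.0 → residual 0.0 km
  M: calculated 170.9 vs reported 170.9 → residual 0.0 km
  N: calculated 178.5 vs reported 145.1 → residual 33.4 km
K, L, M are mutually consistent (residuals ≈ 0); N is off by 33.4 km.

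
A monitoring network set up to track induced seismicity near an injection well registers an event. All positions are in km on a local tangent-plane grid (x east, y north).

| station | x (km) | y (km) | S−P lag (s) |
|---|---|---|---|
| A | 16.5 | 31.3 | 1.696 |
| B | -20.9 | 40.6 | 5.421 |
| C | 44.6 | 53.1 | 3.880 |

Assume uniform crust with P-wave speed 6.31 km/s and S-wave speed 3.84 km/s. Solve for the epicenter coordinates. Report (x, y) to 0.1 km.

Distance from S−P lag: d = Δt · v_P v_S / (v_P − v_S) = Δt · (6.31·3.84)/(6.31−3.84) ≈ 9.8099·Δt.
So d_A = 16.64, d_B = 53.18, d_C = 38.06 km.
Circle about each station: (x − 16.5)² + (y − 31.3)² = 16.64²; (x + 20.9)² + (y − 40.6)² = 53.18²; (x − 44.6)² + (y − 53.1)² = 38.06².
Subtracting the A equation from the B and C equations removes the quadratic terms:
-74.8 x + 18.6 y = -1717.99
56.2 x + 43.6 y = 2385.16
Solving the 2×2 system: x ≈ 27.7, y ≈ 19.0 km.
Check against A (with the unrounded x, y): √((x − 16.5)²+(y − 31.3)²) = 16.63 ≈ 16.64 km. ✓

x ≈ 27.7 km, y ≈ 19.0 km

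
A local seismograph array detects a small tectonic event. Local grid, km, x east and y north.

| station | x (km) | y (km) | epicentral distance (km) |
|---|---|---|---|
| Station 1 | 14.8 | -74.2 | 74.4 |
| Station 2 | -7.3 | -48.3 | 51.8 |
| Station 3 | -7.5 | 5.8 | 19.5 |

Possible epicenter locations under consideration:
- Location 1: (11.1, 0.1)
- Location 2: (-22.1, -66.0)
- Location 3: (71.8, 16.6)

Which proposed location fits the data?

For each candidate, compare |candidate − station| to the reported distance:
Location 1: residuals Station 1 0.0, Station 2 0.0, Station 3 0.0 → max 0.0 km
Location 2: residuals Station 1 36.6, Station 2 28.7, Station 3 53.8 → max 53.8 km
Location 3: residuals Station 1 32.8, Station 2 50.5, Station 3 60.5 → max 60.5 km
Only Location 1 has all residuals ≈ 0.

Location 1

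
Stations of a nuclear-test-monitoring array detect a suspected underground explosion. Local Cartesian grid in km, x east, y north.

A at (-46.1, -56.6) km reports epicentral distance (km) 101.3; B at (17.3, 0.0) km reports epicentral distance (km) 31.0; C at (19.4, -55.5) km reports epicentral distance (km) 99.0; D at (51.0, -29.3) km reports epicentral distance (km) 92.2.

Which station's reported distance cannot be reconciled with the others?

Solve using three stations at a time. Using A, C, D (subtract circle equations pairwise → linear system) gives (x, y) ≈ (-11.4, 38.6).
Distances from that point to each station vs reported:
  A: calculated 101.4 vs reported 101.3 → residual 0.1 km
  B: calculated 48.2 vs reported 31.0 → residual 17.2 km
  C: calculated 99.1 vs reported 99.0 → residual 0.1 km
  D: calculated 92.3 vs reported 92.2 → residual 0.1 km
A, C, D are mutually consistent (residuals ≈ 0); B is off by 17.2 km.

B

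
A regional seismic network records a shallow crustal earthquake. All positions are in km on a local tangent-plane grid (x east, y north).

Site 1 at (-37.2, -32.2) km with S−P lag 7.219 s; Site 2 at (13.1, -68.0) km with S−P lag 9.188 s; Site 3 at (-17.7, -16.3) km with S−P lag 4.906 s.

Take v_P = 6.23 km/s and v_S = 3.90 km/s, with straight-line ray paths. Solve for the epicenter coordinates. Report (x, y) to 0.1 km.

Distance from S−P lag: d = Δt · v_P v_S / (v_P − v_S) = Δt · (6.23·3.90)/(6.23−3.90) ≈ 10.4279·Δt.
So d_Site 1 = 75.28, d_Site 2 = 95.81, d_Site 3 = 51.16 km.
Circle about each station: (x + 37.2)² + (y + 32.2)² = 75.28²; (x − 13.1)² + (y + 68.0)² = 95.81²; (x + 17.7)² + (y + 16.3)² = 51.16².
Subtracting the Site 1 equation from the Site 2 and Site 3 equations removes the quadratic terms:
100.6 x − 71.6 y = -1137.55
39.0 x + 31.8 y = 1208.03
Solving the 2×2 system: x ≈ 8.4, y ≈ 27.7 km.

(8.4, 27.7)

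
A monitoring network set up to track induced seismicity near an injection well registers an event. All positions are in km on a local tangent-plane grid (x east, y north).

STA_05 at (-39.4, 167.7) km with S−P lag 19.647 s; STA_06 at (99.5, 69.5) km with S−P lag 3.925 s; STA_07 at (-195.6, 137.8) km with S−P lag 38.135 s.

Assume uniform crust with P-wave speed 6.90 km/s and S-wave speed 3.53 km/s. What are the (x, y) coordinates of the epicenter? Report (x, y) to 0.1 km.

74.5 km east, 82.9 km north

Distance from S−P lag: d = Δt · v_P v_S / (v_P − v_S) = Δt · (6.90·3.53)/(6.90−3.53) ≈ 7.2276·Δt.
So d_STA_05 = 142.00, d_STA_06 = 28.37, d_STA_07 = 275.62 km.
Circle about each station: (x + 39.4)² + (y − 167.7)² = 142.00²; (x − 99.5)² + (y − 69.5)² = 28.37²; (x + 195.6)² + (y − 137.8)² = 275.62².
Subtracting the STA_05 equation from the STA_06 and STA_07 equations removes the quadratic terms:
277.8 x − 196.4 y = 4413.99
-312.4 x − 59.8 y = -28229.83
Solving the 2×2 system: x ≈ 74.5, y ≈ 82.9 km.
Check against STA_05 (with the unrounded x, y): √((x + 39.4)²+(y − 167.7)²) = 142.00 ≈ 142.00 km. ✓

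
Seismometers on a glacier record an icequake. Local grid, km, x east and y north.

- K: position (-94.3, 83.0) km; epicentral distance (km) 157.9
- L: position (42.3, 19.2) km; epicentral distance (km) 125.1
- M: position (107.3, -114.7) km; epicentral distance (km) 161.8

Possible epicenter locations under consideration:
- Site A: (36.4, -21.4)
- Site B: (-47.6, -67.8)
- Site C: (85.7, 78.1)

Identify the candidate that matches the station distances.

For each candidate, compare |candidate − station| to the reported distance:
Site A: residuals K 9.4, L 84.1, M 44.6 → max 84.1 km
Site B: residuals K 0.0, L 0.0, M 0.0 → max 0.0 km
Site C: residuals K 22.2, L 51.9, M 32.2 → max 51.9 km
Only Site B has all residuals ≈ 0.

Site B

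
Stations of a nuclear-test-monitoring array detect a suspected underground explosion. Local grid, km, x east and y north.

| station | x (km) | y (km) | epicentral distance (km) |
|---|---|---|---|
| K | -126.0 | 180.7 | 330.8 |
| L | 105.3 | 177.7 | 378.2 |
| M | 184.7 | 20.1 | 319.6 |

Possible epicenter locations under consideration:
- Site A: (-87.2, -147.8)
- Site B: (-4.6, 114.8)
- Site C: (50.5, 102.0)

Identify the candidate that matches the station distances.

For each candidate, compare |candidate − station| to the reported distance:
Site A: residuals K 0.0, L 0.0, M 0.0 → max 0.0 km
Site B: residuals K 192.7, L 251.6, M 107.9 → max 251.6 km
Site C: residuals K 137.5, L 284.7, M 162.4 → max 284.7 km
Only Site A has all residuals ≈ 0.

Site A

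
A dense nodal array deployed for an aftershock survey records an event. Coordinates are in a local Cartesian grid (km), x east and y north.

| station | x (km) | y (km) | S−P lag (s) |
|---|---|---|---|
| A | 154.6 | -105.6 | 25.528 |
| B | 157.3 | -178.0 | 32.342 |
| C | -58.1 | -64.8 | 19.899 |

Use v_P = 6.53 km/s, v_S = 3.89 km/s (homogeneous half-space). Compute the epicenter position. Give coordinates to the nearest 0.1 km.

Distance from S−P lag: d = Δt · v_P v_S / (v_P − v_S) = Δt · (6.53·3.89)/(6.53−3.89) ≈ 9.6219·Δt.
So d_A = 245.63, d_B = 311.19, d_C = 191.47 km.
Circle about each station: (x − 154.6)² + (y + 105.6)² = 245.63²; (x − 157.3)² + (y + 178.0)² = 311.19²; (x + 58.1)² + (y + 64.8)² = 191.47².
Subtracting pairs of circle equations eliminates x²+y² and gives linear equations (the radical axes):
5.4 x − 144.8 y = -15130.35
-425.4 x + 81.6 y = -3804.53
Solving the 2×2 system: x ≈ 29.2, y ≈ 105.6 km.
Check against A (with the unrounded x, y): √((x − 154.6)²+(y + 105.6)²) = 245.61 ≈ 245.63 km. ✓

(29.2, 105.6)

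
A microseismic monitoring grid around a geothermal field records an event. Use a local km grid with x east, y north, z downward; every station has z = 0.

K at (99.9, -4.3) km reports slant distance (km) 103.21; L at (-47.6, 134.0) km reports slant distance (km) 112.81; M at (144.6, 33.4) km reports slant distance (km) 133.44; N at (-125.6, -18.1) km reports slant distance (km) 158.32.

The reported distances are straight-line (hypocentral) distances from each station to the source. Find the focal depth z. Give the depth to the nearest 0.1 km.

depth ≈ 31.7 km

Each station gives a sphere (x−x_i)² + (y−y_i)² + z² = d_i² (stations at z=0).
Subtracting the K sphere from L and M: z² cancels, leaving linear equations in x and y:
-295.0 x + 276.6 y = 8149.47
89.4 x + 75.4 y = 4872.29
Solving: x ≈ 15.610, y ≈ 46.111 km (keep extra digits for the depth step; rounded: 15.6, 46.1).
Then from the K sphere: z² = 103.21² − (x − 99.9)² − (y + 4.3)² with x = 15.610, y = 46.111, so z ≈ 31.721 ≈ 31.7 km.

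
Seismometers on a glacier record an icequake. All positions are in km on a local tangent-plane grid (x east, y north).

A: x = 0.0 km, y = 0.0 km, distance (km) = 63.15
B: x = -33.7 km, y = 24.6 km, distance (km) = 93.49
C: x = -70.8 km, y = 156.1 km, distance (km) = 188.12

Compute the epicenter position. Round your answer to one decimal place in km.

Circle about each station: x² + y² = 63.15²; (x + 33.7)² + (y − 24.6)² = 93.49²; (x + 70.8)² + (y − 156.1)² = 188.12².
Subtracting pairs of circle equations eliminates x²+y² and gives linear equations (the radical axes):
-67.4 x + 49.2 y = -3011.61
-141.6 x + 312.2 y = -2021.36
Solving the 2×2 system: x ≈ 59.7, y ≈ 20.6 km.
Check against A (with the unrounded x, y): √(x²+y²) = 63.19 ≈ 63.15 km. ✓

59.7 km east, 20.6 km north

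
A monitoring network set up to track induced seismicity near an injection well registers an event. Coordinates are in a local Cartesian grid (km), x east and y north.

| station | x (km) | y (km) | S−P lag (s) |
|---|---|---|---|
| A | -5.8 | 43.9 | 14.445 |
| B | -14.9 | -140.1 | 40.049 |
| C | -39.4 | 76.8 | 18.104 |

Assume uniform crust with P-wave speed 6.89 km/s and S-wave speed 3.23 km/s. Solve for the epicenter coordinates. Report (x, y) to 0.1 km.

Distance from S−P lag: d = Δt · v_P v_S / (v_P − v_S) = Δt · (6.89·3.23)/(6.89−3.23) ≈ 6.0805·Δt.
So d_A = 87.83, d_B = 243.52, d_C = 110.08 km.
Circle about each station: (x + 5.8)² + (y − 43.9)² = 87.83²; (x + 14.9)² + (y + 140.1)² = 243.52²; (x + 39.4)² + (y − 76.8)² = 110.08².
Subtracting pairs of circle equations eliminates x²+y² and gives linear equations (the radical axes):
-18.2 x − 368.0 y = -33698.71
-67.2 x + 65.8 y = 1086.25
Solving the 2×2 system: x ≈ 70.1, y ≈ 88.1 km.

(70.1, 88.1)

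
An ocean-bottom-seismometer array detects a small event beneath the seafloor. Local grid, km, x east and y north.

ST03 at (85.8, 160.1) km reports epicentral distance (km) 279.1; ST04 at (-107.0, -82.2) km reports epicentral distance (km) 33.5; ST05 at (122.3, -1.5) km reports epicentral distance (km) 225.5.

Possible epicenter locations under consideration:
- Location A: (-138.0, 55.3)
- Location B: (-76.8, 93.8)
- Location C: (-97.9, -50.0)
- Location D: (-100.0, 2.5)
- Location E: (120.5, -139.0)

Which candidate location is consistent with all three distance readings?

Location C

For each candidate, compare |candidate − station| to the reported distance:
Location A: residuals ST03 32.0, ST04 107.5, ST05 40.9 → max 107.5 km
Location B: residuals ST03 103.5, ST04 145.1, ST05 4.8 → max 145.1 km
Location C: residuals ST03 0.0, ST04 0.0, ST05 0.0 → max 0.0 km
Location D: residuals ST03 35.5, ST04 51.5, ST05 3.2 → max 51.5 km
Location E: residuals ST03 22.0, ST04 201.0, ST05 88.0 → max 201.0 km
Only Location C has all residuals ≈ 0.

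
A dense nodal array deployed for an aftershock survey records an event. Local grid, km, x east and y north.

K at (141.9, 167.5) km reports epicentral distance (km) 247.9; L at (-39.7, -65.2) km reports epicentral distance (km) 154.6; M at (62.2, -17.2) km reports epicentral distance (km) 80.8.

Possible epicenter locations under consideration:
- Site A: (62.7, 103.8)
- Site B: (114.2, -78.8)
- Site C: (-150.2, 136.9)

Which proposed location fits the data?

For each candidate, compare |candidate − station| to the reported distance:
Site A: residuals K 146.3, L 43.0, M 40.2 → max 146.3 km
Site B: residuals K 0.0, L 0.1, M 0.2 → max 0.2 km
Site C: residuals K 45.8, L 75.7, M 181.6 → max 181.6 km
Only Site B has all residuals ≈ 0.

Site B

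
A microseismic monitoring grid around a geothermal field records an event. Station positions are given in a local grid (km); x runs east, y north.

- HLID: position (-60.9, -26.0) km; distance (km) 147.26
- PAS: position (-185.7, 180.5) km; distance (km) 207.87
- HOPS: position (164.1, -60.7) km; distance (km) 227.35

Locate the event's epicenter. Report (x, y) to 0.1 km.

Circle about each station: (x + 60.9)² + (y + 26.0)² = 147.26²; (x + 185.7)² + (y − 180.5)² = 207.87²; (x − 164.1)² + (y + 60.7)² = 227.35².
Subtracting pairs of circle equations eliminates x²+y² and gives linear equations (the radical axes):
-249.6 x + 413.0 y = 41155.50
450.0 x − 69.4 y = -3774.02
Solving the 2×2 system: x ≈ 7.7, y ≈ 104.3 km.

7.7 km east, 104.3 km north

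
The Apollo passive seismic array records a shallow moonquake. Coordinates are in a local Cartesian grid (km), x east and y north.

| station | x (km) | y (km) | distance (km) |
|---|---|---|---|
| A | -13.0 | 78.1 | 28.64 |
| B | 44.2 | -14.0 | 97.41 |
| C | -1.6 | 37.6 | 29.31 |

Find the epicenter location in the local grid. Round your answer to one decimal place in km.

x ≈ -26.6 km, y ≈ 52.9 km

Circle about each station: (x + 13.0)² + (y − 78.1)² = 28.64²; (x − 44.2)² + (y + 14.0)² = 97.41²; (x + 1.6)² + (y − 37.6)² = 29.31².
Subtracting pairs of circle equations eliminates x²+y² and gives linear equations (the radical axes):
114.4 x − 184.2 y = -12787.43
22.8 x − 81.0 y = -4891.12
Solving the 2×2 system: x ≈ -26.6, y ≈ 52.9 km.
Check against A (with the unrounded x, y): √((x + 13.0)²+(y − 78.1)²) = 28.65 ≈ 28.64 km. ✓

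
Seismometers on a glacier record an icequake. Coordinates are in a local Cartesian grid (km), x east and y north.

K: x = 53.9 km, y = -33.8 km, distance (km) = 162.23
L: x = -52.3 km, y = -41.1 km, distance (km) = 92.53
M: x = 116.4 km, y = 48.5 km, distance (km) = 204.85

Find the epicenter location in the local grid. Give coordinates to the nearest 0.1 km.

x ≈ -88.4 km, y ≈ 44.1 km

Circle about each station: (x − 53.9)² + (y + 33.8)² = 162.23²; (x + 52.3)² + (y + 41.1)² = 92.53²; (x − 116.4)² + (y − 48.5)² = 204.85².
Subtracting pairs of circle equations eliminates x²+y² and gives linear equations (the radical axes):
-212.4 x − 14.6 y = 18133.62
125.0 x + 164.6 y = -3791.39
Solving the 2×2 system: x ≈ -88.4, y ≈ 44.1 km.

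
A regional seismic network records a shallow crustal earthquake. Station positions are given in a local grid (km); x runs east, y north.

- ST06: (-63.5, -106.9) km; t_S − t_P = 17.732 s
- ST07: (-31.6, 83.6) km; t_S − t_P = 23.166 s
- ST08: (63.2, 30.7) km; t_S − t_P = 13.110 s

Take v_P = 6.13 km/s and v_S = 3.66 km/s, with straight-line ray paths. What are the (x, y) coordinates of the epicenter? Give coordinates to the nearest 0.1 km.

Distance from S−P lag: d = Δt · v_P v_S / (v_P − v_S) = Δt · (6.13·3.66)/(6.13−3.66) ≈ 9.0833·Δt.
So d_ST06 = 161.07, d_ST07 = 210.42, d_ST08 = 119.08 km.
Circle about each station: (x + 63.5)² + (y + 106.9)² = 161.07²; (x + 31.6)² + (y − 83.6)² = 210.42²; (x − 63.2)² + (y − 30.7)² = 119.08².
Subtracting the ST06 equation from the ST07 and ST08 equations removes the quadratic terms:
63.8 x + 381.0 y = -25805.37
253.4 x + 275.2 y = 1240.37
Solving the 2×2 system: x ≈ 95.9, y ≈ -83.8 km.

95.9 km east, -83.8 km north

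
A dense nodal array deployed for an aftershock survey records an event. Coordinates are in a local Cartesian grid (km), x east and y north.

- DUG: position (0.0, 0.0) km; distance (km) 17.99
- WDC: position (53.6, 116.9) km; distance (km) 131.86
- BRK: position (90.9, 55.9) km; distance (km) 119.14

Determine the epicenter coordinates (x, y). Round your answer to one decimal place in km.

Circle about each station: x² + y² = 17.99²; (x − 53.6)² + (y − 116.9)² = 131.86²; (x − 90.9)² + (y − 55.9)² = 119.14².
Subtracting pairs of circle equations eliminates x²+y² and gives linear equations (the radical axes):
107.2 x + 233.8 y = -524.85
181.8 x + 111.8 y = -2483.08
Solving the 2×2 system: x ≈ -17.1, y ≈ 5.6 km.

-17.1 km east, 5.6 km north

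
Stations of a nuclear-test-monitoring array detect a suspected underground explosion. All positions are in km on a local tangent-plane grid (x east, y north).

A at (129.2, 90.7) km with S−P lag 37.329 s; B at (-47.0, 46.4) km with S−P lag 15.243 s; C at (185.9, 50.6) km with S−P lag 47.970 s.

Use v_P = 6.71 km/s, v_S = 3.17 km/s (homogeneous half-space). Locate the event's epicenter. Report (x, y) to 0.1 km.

-92.3 km east, 126.0 km north

Distance from S−P lag: d = Δt · v_P v_S / (v_P − v_S) = Δt · (6.71·3.17)/(6.71−3.17) ≈ 6.0087·Δt.
So d_A = 224.30, d_B = 91.59, d_C = 288.24 km.
Circle about each station: (x − 129.2)² + (y − 90.7)² = 224.30²; (x + 47.0)² + (y − 46.4)² = 91.59²; (x − 185.9)² + (y − 50.6)² = 288.24².
Subtracting the A equation from the B and C equations removes the quadratic terms:
-352.4 x − 88.6 y = 21364.59
113.4 x − 80.2 y = -20571.77
Solving the 2×2 system: x ≈ -92.3, y ≈ 126.0 km.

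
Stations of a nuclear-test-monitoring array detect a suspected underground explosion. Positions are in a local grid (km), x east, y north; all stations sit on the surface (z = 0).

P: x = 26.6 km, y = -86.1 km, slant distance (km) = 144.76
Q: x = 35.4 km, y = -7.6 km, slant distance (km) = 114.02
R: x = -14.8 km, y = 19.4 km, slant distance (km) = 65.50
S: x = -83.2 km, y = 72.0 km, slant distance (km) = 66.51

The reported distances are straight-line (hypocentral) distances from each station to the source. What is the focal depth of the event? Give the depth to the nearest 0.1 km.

depth ≈ 32.7 km

Each station gives a sphere (x−x_i)² + (y−y_i)² + z² = d_i² (stations at z=0).
Subtracting the P sphere from Q and R: z² cancels, leaving linear equations in x and y:
17.6 x + 157.0 y = 1145.05
-82.8 x + 211.0 y = 9139.84
Solving: x ≈ -71.402, y ≈ 15.298 km (keep extra digits for the depth step; rounded: -71.4, 15.3).
Then from the P sphere: z² = 144.76² − (x − 26.6)² − (y + 86.1)² with x = -71.402, y = 15.298, so z ≈ 32.703 ≈ 32.7 km.
Check against S (with the unrounded solution): distance 66.51 ≈ 66.51 km. ✓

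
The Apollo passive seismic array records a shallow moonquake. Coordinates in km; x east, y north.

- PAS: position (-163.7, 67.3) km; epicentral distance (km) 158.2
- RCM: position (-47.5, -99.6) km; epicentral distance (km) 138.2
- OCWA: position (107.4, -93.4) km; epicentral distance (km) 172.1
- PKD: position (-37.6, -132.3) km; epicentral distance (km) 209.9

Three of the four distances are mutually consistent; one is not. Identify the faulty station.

PKD

Solve using three stations at a time. Using PAS, RCM, OCWA (subtract circle equations pairwise → linear system) gives (x, y) ≈ (-9.2, 33.2).
Distances from that point to each station vs reported:
  PAS: calculated 158.2 vs reported 158.2 → residual 0.0 km
  RCM: calculated 138.2 vs reported 138.2 → residual 0.0 km
  OCWA: calculated 172.1 vs reported 172.1 → residual 0.0 km
  PKD: calculated 167.9 vs reported 209.9 → residual 42.0 km
PAS, RCM, OCWA are mutually consistent (residuals ≈ 0); PKD is off by 42.0 km.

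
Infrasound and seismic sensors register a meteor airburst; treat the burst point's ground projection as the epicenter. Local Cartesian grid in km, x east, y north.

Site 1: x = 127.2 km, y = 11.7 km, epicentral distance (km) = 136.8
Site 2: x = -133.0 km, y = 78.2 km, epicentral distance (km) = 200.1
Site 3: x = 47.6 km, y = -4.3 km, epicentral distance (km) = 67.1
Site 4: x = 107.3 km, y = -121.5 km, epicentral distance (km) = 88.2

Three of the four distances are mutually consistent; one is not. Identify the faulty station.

Solve using three stations at a time. Using Site 1, Site 2, Site 3 (subtract circle equations pairwise → linear system) gives (x, y) ≈ (11.1, -60.7).
Distances from that point to each station vs reported:
  Site 1: calculated 136.8 vs reported 136.8 → residual 0.0 km
  Site 2: calculated 200.1 vs reported 200.1 → residual 0.0 km
  Site 3: calculated 67.2 vs reported 67.1 → residual 0.1 km
  Site 4: calculated 113.8 vs reported 88.2 → residual 25.6 km
Site 1, Site 2, Site 3 are mutually consistent (residuals ≈ 0); Site 4 is off by 25.6 km.

Site 4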